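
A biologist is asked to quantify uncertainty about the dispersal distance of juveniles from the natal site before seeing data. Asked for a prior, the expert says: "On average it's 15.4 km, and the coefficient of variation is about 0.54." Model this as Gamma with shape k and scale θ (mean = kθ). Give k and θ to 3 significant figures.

k ≈ 3.43, θ ≈ 4.49

For Gamma(k, scale θ): mean = kθ, variance = kθ², so CV = 1/√k.
CV = 0.54, hence k = 1/CV² = 3.43.
Then θ = mean/k = 15.4/3.43 = 4.49.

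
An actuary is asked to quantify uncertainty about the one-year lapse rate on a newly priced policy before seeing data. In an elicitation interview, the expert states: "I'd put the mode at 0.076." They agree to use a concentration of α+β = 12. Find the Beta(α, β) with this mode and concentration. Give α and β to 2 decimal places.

For α,β > 1 the Beta mode is (α−1)/(α+β−2). With α+β = 12, the mode is (α−1)/10.
Set (α−1)/10 = 0.076 → α = 1 + 0.076·10 = 1.76.
β = 12 − α = 10.24.

α = 1.76, β = 10.24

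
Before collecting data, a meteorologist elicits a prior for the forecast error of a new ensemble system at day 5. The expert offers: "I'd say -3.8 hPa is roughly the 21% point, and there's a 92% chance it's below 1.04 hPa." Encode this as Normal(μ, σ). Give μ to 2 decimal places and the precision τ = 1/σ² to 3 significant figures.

For Normal(μ,σ), the p-quantile is μ + z_p·σ. Here z_{0.21} = -0.8064, z_{0.92} = 1.405.
So -3.8 = μ − 0.8064σ and 1.04 = μ + 1.405σ.
Subtracting: σ = (1.04 − -3.8)/(1.405 − (-0.8064)) = 2.19.
Then μ = -3.8 − (-0.8064)·2.19 = -2.04.
Precision τ = 1/σ² = 1/2.189² = 0.209.

μ = -2.04, τ = 0.209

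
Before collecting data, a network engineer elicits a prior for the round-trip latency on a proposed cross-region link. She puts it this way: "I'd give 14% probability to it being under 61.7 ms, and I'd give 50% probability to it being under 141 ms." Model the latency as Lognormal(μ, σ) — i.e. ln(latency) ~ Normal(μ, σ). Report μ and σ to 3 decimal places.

μ ≈ 4.949, σ ≈ 0.765

If T ~ Lognormal(μ,σ) then ln T ~ Normal(μ,σ), so the p-quantile of ln T is μ + z_p·σ.
ln(61.7) = 4.122 and ln(141) = 4.949; z_{0.14} = -1.08, z_{0.5} = 0.
σ = (4.949 − 4.122)/(0 − (-1.08)) = 0.765.
μ = 4.122 − (-1.08)·0.765 = 4.949.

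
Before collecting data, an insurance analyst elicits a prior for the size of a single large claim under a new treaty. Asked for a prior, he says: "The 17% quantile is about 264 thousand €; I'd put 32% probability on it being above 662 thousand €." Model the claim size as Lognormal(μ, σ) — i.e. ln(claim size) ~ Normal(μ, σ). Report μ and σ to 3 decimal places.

μ ≈ 6.193, σ ≈ 0.647

If T ~ Lognormal(μ,σ) then ln T ~ Normal(μ,σ), so the p-quantile of ln T is μ + z_p·σ.
ln(264) = 5.576 and ln(662) = 6.495; z_{0.17} = -0.9542, z_{0.68} = 0.4677.
σ = (6.495 − 5.576)/(0.4677 − (-0.9542)) = 0.647.
μ = 5.576 − (-0.9542)·0.647 = 6.193.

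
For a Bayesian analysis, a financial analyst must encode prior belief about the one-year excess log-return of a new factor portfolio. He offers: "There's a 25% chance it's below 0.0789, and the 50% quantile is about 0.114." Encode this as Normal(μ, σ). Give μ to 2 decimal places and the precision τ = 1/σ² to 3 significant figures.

The p-quantile of Normal(μ,σ) is μ + z_p·σ, with z_{0.25} = -0.6745 and z_{0.5} = 0.
Eliminate σ: μ = (z₂·x₁ − z₁·x₂)/(z₂ − z₁) = (0·0.0789 − (-0.6745)·0.114)/0.6745 = 0.11.
Then σ = (x₂ − x₁)/(z₂ − z₁) = (0.114 − 0.0789)/0.6745 = 0.05.
Precision τ = 1/σ² = 1/0.05204² = 369.

μ = 0.11, τ = 369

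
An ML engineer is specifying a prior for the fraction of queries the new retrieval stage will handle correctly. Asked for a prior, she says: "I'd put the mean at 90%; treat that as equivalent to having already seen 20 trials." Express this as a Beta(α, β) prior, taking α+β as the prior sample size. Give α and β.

α = 18, β = 2

Under the effective-sample-size interpretation, Beta(α, β) has prior mean α/(α+β) and prior sample size α+β.
So α+β = 20 and α/(α+β) = 0.9, giving α = 0.9·20 = 18 and β = 20 − 18 = 2.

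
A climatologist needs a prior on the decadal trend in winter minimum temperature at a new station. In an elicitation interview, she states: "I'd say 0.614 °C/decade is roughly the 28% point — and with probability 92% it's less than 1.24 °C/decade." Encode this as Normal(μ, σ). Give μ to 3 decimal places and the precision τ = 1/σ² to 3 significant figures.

μ = 0.798, τ = 10.1

For Normal(μ,σ), the p-quantile is μ + z_p·σ. Here z_{0.28} = -0.5828, z_{0.92} = 1.405.
So 0.614 = μ − 0.5828σ and 1.24 = μ + 1.405σ.
Subtracting: σ = (1.24 − 0.614)/(1.405 − (-0.5828)) = 0.315.
Then μ = 0.614 − (-0.5828)·0.315 = 0.798.
Precision τ = 1/σ² = 1/0.3149² = 10.1.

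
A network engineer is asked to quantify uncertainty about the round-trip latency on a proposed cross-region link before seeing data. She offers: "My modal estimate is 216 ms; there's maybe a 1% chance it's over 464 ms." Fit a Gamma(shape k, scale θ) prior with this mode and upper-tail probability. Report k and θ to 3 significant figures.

k ≈ 9.29, θ ≈ 26.1

Gamma(k,θ) with k>1 has mode (k−1)θ, so θ = 216/(k−1).
Need P(X < 464) = 0.99 with θ tied to k this way. Start at k = 2, θ = 216: P(X<464) ≈ 0.633.
Too low — raise k to concentrate. Iterating converges to k ≈ 9.29.
Then θ = 216/(9.29−1) ≈ 26.1.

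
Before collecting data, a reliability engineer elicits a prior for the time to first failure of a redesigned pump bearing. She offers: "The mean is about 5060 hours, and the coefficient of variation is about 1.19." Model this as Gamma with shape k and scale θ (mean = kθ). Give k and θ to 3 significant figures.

For Gamma(k, scale θ): mean = kθ, variance = kθ², so CV = 1/√k.
CV = 1.19, hence k = 1/CV² = 0.706.
Then θ = mean/k = 5060/0.706 = 7170.

k ≈ 0.706, θ ≈ 7170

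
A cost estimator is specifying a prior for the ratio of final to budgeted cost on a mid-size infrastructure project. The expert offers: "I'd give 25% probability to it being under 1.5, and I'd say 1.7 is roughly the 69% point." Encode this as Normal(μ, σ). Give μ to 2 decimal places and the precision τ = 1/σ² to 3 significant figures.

The p-quantile of Normal(μ,σ) is μ + z_p·σ, with z_{0.25} = -0.6745 and z_{0.69} = 0.4959.
Eliminate σ: μ = (z₂·x₁ − z₁·x₂)/(z₂ − z₁) = (0.4959·1.5 − (-0.6745)·1.7)/1.17 = 1.62.
Then σ = (x₂ − x₁)/(z₂ − z₁) = (1.7 − 1.5)/1.17 = 0.17.
Precision τ = 1/σ² = 1/0.1709² = 34.2.

μ = 1.62, τ = 34.2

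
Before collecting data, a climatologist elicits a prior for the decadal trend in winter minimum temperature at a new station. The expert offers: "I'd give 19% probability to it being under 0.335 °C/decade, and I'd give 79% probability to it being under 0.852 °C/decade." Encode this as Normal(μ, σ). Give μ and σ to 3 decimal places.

μ = 0.604, σ = 0.307

For Normal(μ,σ), the p-quantile is μ + z_p·σ. Here z_{0.19} = -0.8779, z_{0.79} = 0.8064.
So 0.335 = μ − 0.8779σ and 0.852 = μ + 0.8064σ.
Subtracting: σ = (0.852 − 0.335)/(0.8064 − (-0.8779)) = 0.307.
Then μ = 0.335 − (-0.8779)·0.307 = 0.604.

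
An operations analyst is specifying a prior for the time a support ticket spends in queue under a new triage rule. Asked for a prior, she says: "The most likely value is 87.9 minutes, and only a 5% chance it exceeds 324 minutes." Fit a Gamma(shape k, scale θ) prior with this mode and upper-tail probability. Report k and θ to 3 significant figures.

Gamma(k,θ) with k>1 has mode (k−1)θ, so θ = 87.9/(k−1).
Need P(X < 324) = 0.95 with θ tied to k this way. Start at k = 2, θ = 87.9: P(X<324) ≈ 0.883.
Too low — raise k to concentrate. Iterating converges to k ≈ 2.5.
Then θ = 87.9/(2.5−1) ≈ 58.5.

k ≈ 2.5, θ ≈ 58.5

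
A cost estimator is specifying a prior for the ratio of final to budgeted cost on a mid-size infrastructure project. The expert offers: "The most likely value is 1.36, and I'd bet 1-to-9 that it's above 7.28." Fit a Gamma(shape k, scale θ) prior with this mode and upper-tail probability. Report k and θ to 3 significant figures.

Gamma(k,θ) with k>1 has mode (k−1)θ, so θ = 1.36/(k−1).
Need P(X < 7.28) = 0.9 with θ tied to k this way. Start at k = 2, θ = 1.36: P(X<7.28) ≈ 0.970.
Too high — lower k to spread out. Iterating converges to k ≈ 1.62.
Then θ = 1.36/(1.62−1) ≈ 2.2.

k ≈ 1.62, θ ≈ 2.2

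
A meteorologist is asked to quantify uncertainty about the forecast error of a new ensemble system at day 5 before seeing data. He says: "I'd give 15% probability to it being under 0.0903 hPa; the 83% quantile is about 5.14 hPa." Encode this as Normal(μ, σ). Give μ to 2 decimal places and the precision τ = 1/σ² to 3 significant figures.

For Normal(μ,σ), the p-quantile is μ + z_p·σ. Here z_{0.15} = -1.036, z_{0.83} = 0.9542.
So 0.0903 = μ − 1.036σ and 5.14 = μ + 0.9542σ.
Subtracting: σ = (5.14 − 0.0903)/(0.9542 − (-1.036)) = 2.54.
Then μ = 0.0903 − (-1.036)·2.54 = 2.72.
Precision τ = 1/σ² = 1/2.537² = 0.155.

μ = 2.72, τ = 0.155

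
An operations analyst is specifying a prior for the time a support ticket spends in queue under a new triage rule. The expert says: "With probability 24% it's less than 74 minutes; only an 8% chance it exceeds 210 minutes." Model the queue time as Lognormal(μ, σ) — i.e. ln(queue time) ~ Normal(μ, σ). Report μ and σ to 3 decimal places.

μ ≈ 4.653, σ ≈ 0.494

If T ~ Lognormal(μ,σ) then ln T ~ Normal(μ,σ), so the p-quantile of ln T is μ + z_p·σ.
ln(74) = 4.304 and ln(210) = 5.347; z_{0.24} = -0.7063, z_{0.92} = 1.405.
σ = (5.347 − 4.304)/(1.405 − (-0.7063)) = 0.494.
μ = 4.304 − (-0.7063)·0.494 = 4.653.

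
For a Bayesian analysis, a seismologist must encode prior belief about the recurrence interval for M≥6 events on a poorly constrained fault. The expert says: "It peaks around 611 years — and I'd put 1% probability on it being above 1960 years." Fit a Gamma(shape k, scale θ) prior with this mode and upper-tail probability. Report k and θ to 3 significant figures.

Gamma(k,θ) with k>1 has mode (k−1)θ, so θ = 611/(k−1).
Need P(X < 1960) = 0.99 with θ tied to k this way. Start at k = 2, θ = 611: P(X<1960) ≈ 0.830.
Too low — raise k to concentrate. Iterating converges to k ≈ 4.26.
Then θ = 611/(4.26−1) ≈ 187.

k ≈ 4.26, θ ≈ 187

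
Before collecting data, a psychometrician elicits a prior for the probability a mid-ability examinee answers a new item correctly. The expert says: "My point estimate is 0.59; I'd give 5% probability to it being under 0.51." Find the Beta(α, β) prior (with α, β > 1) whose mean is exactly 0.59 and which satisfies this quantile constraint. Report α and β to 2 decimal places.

α ≈ 61.33, β ≈ 42.62

With mean 0.59 fixed, write α = 0.59s, β = 0.41s where s = α+β.
Need P(θ < 0.51) = 0.05 under Beta(0.59s, 0.41s). Normal approximation: (q−m)/√(m(1−m)/s) ≈ z_{0.05} = -1.64, so s ≈ 0.59·0.41·(-1.64)²/(0.51−0.59)² = 102.3.
At s = 102.3: P(θ<0.51) ≈ 0.051. Adjusting to match 0.05 gives s ≈ 103.95.
So α = 0.59·103.95 ≈ 61.33, β = 0.41·103.95 ≈ 42.62.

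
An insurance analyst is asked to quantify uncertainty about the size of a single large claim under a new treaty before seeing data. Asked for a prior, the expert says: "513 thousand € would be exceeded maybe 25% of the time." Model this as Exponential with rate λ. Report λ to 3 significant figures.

λ ≈ 0.0027

P(T > 513.0) = e^(−λ·513.0) = 0.25, so λ = −ln(0.25)/513.0 = 0.0027.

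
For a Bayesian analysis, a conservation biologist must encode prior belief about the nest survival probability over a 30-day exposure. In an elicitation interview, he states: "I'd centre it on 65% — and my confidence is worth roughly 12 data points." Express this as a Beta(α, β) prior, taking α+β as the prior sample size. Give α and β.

Under the effective-sample-size interpretation, Beta(α, β) has prior mean α/(α+β) and prior sample size α+β.
So α+β = 12 and α/(α+β) = 0.65, giving α = 0.65·12 = 7.8 and β = 12 − 7.8 = 4.2.

α = 7.8, β = 4.2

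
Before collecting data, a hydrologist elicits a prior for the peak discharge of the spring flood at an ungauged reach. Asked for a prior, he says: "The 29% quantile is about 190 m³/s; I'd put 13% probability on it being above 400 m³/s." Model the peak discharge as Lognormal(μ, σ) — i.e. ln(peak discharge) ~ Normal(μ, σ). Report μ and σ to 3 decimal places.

μ ≈ 5.492, σ ≈ 0.443

If T ~ Lognormal(μ,σ) then ln T ~ Normal(μ,σ), so the p-quantile of ln T is μ + z_p·σ.
ln(190) = 5.247 and ln(400) = 5.991; z_{0.29} = -0.5534, z_{0.87} = 1.126.
σ = (5.991 − 5.247)/(1.126 − (-0.5534)) = 0.443.
μ = 5.247 − (-0.5534)·0.443 = 5.492.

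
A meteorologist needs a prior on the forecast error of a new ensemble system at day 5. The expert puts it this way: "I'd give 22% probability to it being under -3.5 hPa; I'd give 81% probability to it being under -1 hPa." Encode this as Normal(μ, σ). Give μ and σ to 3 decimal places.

For Normal(μ,σ), the p-quantile is μ + z_p·σ. Here z_{0.22} = -0.7722, z_{0.81} = 0.8779.
So -3.5 = μ − 0.7722σ and -1 = μ + 0.8779σ.
Subtracting: σ = (-1 − -3.5)/(0.8779 − (-0.7722)) = 1.515.
Then μ = -3.5 − (-0.7722)·1.515 = -2.330.

μ = -2.330, σ = 1.515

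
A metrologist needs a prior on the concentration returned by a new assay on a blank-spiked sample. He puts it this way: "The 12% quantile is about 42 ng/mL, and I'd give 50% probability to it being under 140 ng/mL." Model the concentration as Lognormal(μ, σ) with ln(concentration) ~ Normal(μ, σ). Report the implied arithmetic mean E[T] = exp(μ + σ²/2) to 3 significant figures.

If T ~ Lognormal(μ,σ) then ln T ~ Normal(μ,σ), so the p-quantile of ln T is μ + z_p·σ.
ln(42) = 3.738 and ln(140) = 4.942; z_{0.12} = -1.175, z_{0.5} = 0.
σ = (4.942 − 3.738)/(0 − (-1.175)) = 1.025.
μ = 3.738 − (-1.175)·1.025 = 4.942.
E[T] = exp(μ + σ²/2) = exp(4.942 + 0.5250) = 237 ng/mL.

E[T] ≈ 237 ng/mL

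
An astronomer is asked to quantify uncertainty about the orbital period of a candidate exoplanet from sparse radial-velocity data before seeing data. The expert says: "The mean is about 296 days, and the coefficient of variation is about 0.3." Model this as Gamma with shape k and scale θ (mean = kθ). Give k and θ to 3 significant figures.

For Gamma(k, scale θ): mean = kθ, variance = kθ², so CV = 1/√k.
CV = 0.3, hence k = 1/CV² = 11.1.
Then θ = mean/k = 296/11.1 = 26.6.

k ≈ 11.1, θ ≈ 26.6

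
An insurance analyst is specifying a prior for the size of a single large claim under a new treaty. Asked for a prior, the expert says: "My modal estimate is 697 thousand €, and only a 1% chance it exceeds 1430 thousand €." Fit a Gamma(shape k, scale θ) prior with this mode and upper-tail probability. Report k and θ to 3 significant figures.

k ≈ 10.5, θ ≈ 73.6

Gamma(k,θ) with k>1 has mode (k−1)θ, so θ = 697/(k−1).
Need P(X < 1430) = 0.99 with θ tied to k this way. Start at k = 2, θ = 697: P(X<1430) ≈ 0.608.
Too low — raise k to concentrate. Iterating converges to k ≈ 10.5.
Then θ = 697/(10.5−1) ≈ 73.6.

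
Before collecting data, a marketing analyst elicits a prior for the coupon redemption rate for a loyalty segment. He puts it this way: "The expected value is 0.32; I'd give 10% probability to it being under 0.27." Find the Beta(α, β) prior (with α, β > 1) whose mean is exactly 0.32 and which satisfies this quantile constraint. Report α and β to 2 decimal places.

With mean 0.32 fixed, write α = 0.32s, β = 0.68s where s = α+β.
Need P(θ < 0.27) = 0.1 under Beta(0.32s, 0.68s). Normal approximation: (q−m)/√(m(1−m)/s) ≈ z_{0.1} = -1.28, so s ≈ 0.32·0.68·(-1.28)²/(0.27−0.32)² = 143.0.
At s = 143.0: P(θ<0.27) ≈ 0.097. Adjusting to match 0.1 gives s ≈ 139.31.
So α = 0.32·139.31 ≈ 44.58, β = 0.68·139.31 ≈ 94.73.

α ≈ 44.58, β ≈ 94.73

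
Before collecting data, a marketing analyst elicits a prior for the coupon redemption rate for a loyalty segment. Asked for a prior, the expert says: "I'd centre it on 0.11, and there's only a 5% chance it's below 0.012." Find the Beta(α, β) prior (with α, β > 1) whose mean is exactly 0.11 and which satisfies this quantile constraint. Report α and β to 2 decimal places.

α ≈ 1.36, β ≈ 11.02

With mean 0.11 fixed, write α = 0.11s, β = 0.89s where s = α+β.
Need P(θ < 0.012) = 0.05 under Beta(0.11s, 0.89s). Normal approximation: (q−m)/√(m(1−m)/s) ≈ z_{0.05} = -1.64, so s ≈ 0.11·0.89·(-1.64)²/(0.012−0.11)² = 27.6.
At s = 27.6: P(θ<0.012) ≈ 0.004. Adjusting to match 0.05 gives s ≈ 12.38.
So α = 0.11·12.38 ≈ 1.36, β = 0.89·12.38 ≈ 11.02.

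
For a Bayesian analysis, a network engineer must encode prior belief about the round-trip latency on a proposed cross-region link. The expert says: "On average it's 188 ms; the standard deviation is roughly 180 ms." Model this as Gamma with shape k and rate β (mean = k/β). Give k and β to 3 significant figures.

For Gamma(k, rate β): mean = k/β, variance = k/β², so CV = 1/√k.
CV = SD/mean = 180/188 = 0.9574, hence k = 1/CV² = 1.09.
Then β = k/mean = 1.09/188 = 0.0058.

k ≈ 1.09, β ≈ 0.0058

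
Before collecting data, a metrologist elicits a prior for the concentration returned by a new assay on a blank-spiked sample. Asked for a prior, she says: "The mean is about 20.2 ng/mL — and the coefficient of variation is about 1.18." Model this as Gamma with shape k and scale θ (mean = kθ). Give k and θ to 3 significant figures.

For Gamma(k, scale θ): mean = kθ, variance = kθ², so CV = 1/√k.
CV = 1.18, hence k = 1/CV² = 0.718.
Then θ = mean/k = 20.2/0.718 = 28.1.

k ≈ 0.718, θ ≈ 28.1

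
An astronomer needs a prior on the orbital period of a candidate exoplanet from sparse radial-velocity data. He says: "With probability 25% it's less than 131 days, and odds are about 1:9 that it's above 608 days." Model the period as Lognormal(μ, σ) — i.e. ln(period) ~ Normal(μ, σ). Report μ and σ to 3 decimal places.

If T ~ Lognormal(μ,σ) then ln T ~ Normal(μ,σ), so the p-quantile of ln T is μ + z_p·σ.
ln(131) = 4.875 and ln(608) = 6.41; z_{0.25} = -0.6745, z_{0.9} = 1.282.
σ = (6.41 − 4.875)/(1.282 − (-0.6745)) = 0.785.
μ = 4.875 − (-0.6745)·0.785 = 5.404.

μ ≈ 5.404, σ ≈ 0.785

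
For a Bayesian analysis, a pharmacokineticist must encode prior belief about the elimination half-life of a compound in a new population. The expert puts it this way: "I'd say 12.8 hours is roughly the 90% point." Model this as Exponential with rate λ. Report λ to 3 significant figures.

λ ≈ 0.18

P(T < 12.8) = 1 − e^(−λ·12.8) = 0.9, so λ = −ln(1−0.9)/12.8 = −ln(0.1)/12.8 = 0.18.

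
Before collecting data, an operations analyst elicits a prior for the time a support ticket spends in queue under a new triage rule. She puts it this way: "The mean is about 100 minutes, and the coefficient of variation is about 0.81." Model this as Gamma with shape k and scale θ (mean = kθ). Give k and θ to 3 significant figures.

For Gamma(k, scale θ): mean = kθ, variance = kθ², so CV = 1/√k.
CV = 0.81, hence k = 1/CV² = 1.52.
Then θ = mean/k = 100/1.52 = 65.6.

k ≈ 1.52, θ ≈ 65.6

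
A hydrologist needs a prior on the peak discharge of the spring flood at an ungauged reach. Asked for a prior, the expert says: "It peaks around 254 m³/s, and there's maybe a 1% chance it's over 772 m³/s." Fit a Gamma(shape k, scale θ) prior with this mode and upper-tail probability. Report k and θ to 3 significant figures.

k ≈ 4.63, θ ≈ 69.9

Gamma(k,θ) with k>1 has mode (k−1)θ, so θ = 254/(k−1).
Need P(X < 772) = 0.99 with θ tied to k this way. Start at k = 2, θ = 254: P(X<772) ≈ 0.807.
Too low — raise k to concentrate. Iterating converges to k ≈ 4.63.
Then θ = 254/(4.63−1) ≈ 69.9.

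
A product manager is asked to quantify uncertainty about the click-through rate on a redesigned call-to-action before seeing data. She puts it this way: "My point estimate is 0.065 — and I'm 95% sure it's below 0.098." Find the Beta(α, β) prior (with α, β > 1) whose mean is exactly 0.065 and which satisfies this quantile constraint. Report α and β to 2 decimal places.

With mean 0.065 fixed, write α = 0.065s, β = 0.935s where s = α+β.
Need P(θ < 0.098) = 0.95 under Beta(0.065s, 0.935s). Normal approximation: (q−m)/√(m(1−m)/s) ≈ z_{0.95} = 1.64, so s ≈ 0.065·0.935·(1.64)²/(0.098−0.065)² = 151.0.
At s = 151.0: P(θ<0.098) ≈ 0.938. Adjusting to match 0.95 gives s ≈ 176.44.
So α = 0.065·176.44 ≈ 11.47, β = 0.935·176.44 ≈ 164.97.

α ≈ 11.47, β ≈ 164.97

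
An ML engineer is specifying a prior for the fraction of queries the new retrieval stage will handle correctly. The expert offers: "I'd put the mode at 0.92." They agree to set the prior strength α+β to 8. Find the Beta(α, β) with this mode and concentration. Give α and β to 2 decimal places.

α = 6.52, β = 1.48

For α,β > 1 the Beta mode is (α−1)/(α+β−2). With α+β = 8, the mode is (α−1)/6.
Set (α−1)/6 = 0.92 → α = 1 + 0.92·6 = 6.52.
β = 8 − α = 1.48.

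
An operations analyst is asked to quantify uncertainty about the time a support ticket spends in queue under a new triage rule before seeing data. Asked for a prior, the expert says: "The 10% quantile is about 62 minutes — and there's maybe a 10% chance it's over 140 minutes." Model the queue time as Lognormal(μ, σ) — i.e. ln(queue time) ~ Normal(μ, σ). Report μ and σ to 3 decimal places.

μ ≈ 4.534, σ ≈ 0.318

If T ~ Lognormal(μ,σ) then ln T ~ Normal(μ,σ), so the p-quantile of ln T is μ + z_p·σ.
ln(62) = 4.127 and ln(140) = 4.942; z_{0.1} = -1.282, z_{0.9} = 1.282.
σ = (4.942 − 4.127)/(1.282 − (-1.282)) = 0.318.
μ = 4.127 − (-1.282)·0.318 = 4.534.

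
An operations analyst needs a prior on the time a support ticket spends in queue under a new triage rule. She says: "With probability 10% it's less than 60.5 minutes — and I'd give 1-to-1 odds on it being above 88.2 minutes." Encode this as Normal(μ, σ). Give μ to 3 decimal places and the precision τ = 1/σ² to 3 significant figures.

For Normal(μ,σ), the p-quantile is μ + z_p·σ. Here z_{0.1} = -1.282, z_{0.5} = 0.
So 60.5 = μ − 1.282σ and 88.2 = μ + 0σ.
Subtracting: σ = (88.2 − 60.5)/(0 − (-1.282)) = 21.614.
Then μ = 60.5 − (-1.282)·21.614 = 88.200.
Precision τ = 1/σ² = 1/21.61² = 0.00214.

μ = 88.200, τ = 0.00214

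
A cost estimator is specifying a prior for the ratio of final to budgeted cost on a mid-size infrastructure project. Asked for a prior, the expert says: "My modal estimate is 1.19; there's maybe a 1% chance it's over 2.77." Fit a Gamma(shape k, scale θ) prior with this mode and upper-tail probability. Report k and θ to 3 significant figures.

k ≈ 7.68, θ ≈ 0.178

Gamma(k,θ) with k>1 has mode (k−1)θ, so θ = 1.19/(k−1).
Need P(X < 2.77) = 0.99 with θ tied to k this way. Start at k = 2, θ = 1.19: P(X<2.77) ≈ 0.675.
Too low — raise k to concentrate. Iterating converges to k ≈ 7.68.
Then θ = 1.19/(7.68−1) ≈ 0.178.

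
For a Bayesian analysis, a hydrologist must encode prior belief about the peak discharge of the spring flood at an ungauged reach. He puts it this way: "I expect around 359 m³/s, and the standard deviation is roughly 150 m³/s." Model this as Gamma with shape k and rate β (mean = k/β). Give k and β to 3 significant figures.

For Gamma(k, rate β): mean = k/β, variance = k/β², so CV = 1/√k.
CV = SD/mean = 150/359 = 0.4178, hence k = 1/CV² = 5.73.
Then β = k/mean = 5.73/359 = 0.016.

k ≈ 5.73, β ≈ 0.016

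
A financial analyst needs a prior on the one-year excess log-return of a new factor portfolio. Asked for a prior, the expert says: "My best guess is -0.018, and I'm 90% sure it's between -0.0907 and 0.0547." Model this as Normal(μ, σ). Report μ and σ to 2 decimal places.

μ = -0.02, σ = 0.04

A symmetric 90% interval runs μ ± z·σ with z = 1.645.
Half-width = 0.0727, so σ = 0.0727/1.645 = 0.04.
μ is the stated best guess, -0.02.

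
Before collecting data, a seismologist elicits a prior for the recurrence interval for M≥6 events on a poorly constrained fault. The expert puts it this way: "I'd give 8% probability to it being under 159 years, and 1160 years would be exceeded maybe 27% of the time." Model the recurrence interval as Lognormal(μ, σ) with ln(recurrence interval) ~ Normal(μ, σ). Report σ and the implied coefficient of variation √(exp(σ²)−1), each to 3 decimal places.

If T ~ Lognormal(μ,σ) then ln T ~ Normal(μ,σ), so the p-quantile of ln T is μ + z_p·σ.
ln(159) = 5.069 and ln(1160) = 7.056; z_{0.08} = -1.405, z_{0.73} = 0.6128.
σ = (7.056 − 5.069)/(0.6128 − (-1.405)) = 0.985.
μ = 5.069 − (-1.405)·0.985 = 6.453.
CV = √(exp(σ²)−1) = √(exp(0.9699)−1) = 1.280.

σ ≈ 0.985, CV ≈ 1.280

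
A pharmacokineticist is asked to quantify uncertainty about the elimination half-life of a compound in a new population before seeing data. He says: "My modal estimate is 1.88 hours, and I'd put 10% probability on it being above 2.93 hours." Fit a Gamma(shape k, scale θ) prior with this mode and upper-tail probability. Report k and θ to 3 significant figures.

Gamma(k,θ) with k>1 has mode (k−1)θ, so θ = 1.88/(k−1).
Need P(X < 2.93) = 0.9 with θ tied to k this way. Start at k = 2, θ = 1.88: P(X<2.93) ≈ 0.462.
Too low — raise k to concentrate. Iterating converges to k ≈ 10.5.
Then θ = 1.88/(10.5−1) ≈ 0.198.

k ≈ 10.5, θ ≈ 0.198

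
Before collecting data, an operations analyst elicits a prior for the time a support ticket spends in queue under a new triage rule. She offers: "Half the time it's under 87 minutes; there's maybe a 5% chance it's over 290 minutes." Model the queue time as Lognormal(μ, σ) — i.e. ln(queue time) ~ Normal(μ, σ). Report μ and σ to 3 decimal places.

μ ≈ 4.466, σ ≈ 0.732

If T ~ Lognormal(μ,σ) then ln T ~ Normal(μ,σ), so the p-quantile of ln T is μ + z_p·σ.
ln(87) = 4.466 and ln(290) = 5.67; z_{0.5} = 0, z_{0.95} = 1.645.
σ = (5.67 − 4.466)/(1.645 − (0)) = 0.732.
μ = 4.466 − (0)·0.732 = 4.466.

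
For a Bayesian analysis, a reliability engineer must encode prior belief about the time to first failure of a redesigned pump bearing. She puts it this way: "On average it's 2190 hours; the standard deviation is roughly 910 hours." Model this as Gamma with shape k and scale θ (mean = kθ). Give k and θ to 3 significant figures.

For Gamma(k, scale θ): mean = kθ, variance = kθ², so CV = 1/√k.
CV = SD/mean = 910/2190 = 0.4155, hence k = 1/CV² = 5.79.
Then θ = mean/k = 2190/5.79 = 378.

k ≈ 5.79, θ ≈ 378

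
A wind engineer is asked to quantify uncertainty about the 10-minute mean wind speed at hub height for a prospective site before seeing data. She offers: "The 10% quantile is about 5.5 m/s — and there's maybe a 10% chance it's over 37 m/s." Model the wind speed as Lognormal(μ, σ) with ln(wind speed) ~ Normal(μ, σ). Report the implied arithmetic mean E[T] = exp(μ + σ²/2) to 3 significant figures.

E[T] ≈ 18.8 m/s

If T ~ Lognormal(μ,σ) then ln T ~ Normal(μ,σ), so the p-quantile of ln T is μ + z_p·σ.
ln(5.5) = 1.705 and ln(37) = 3.611; z_{0.1} = -1.282, z_{0.9} = 1.282.
σ = (3.611 − 1.705)/(1.282 − (-1.282)) = 0.744.
μ = 1.705 − (-1.282)·0.744 = 2.658.
E[T] = exp(μ + σ²/2) = exp(2.658 + 0.2765) = 18.8 m/s.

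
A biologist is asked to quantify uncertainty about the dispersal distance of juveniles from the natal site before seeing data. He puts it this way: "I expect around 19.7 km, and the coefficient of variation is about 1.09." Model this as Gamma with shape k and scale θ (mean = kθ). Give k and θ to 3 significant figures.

k ≈ 0.842, θ ≈ 23.4

For Gamma(k, scale θ): mean = kθ, variance = kθ², so CV = 1/√k.
CV = 1.09, hence k = 1/CV² = 0.842.
Then θ = mean/k = 19.7/0.842 = 23.4.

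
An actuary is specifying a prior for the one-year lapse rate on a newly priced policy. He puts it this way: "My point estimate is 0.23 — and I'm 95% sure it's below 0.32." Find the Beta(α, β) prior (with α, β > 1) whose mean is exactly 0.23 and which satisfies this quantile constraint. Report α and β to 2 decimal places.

α ≈ 14.88, β ≈ 49.83

With mean 0.23 fixed, write α = 0.23s, β = 0.77s where s = α+β.
Need P(θ < 0.32) = 0.95 under Beta(0.23s, 0.77s). Normal approximation: (q−m)/√(m(1−m)/s) ≈ z_{0.95} = 1.64, so s ≈ 0.23·0.77·(1.64)²/(0.32−0.23)² = 59.2.
At s = 59.2: P(θ<0.32) ≈ 0.943. Adjusting to match 0.95 gives s ≈ 64.71.
So α = 0.23·64.71 ≈ 14.88, β = 0.77·64.71 ≈ 49.83.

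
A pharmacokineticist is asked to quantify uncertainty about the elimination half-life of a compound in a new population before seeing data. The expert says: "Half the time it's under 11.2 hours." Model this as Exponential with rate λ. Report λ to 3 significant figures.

Exponential median = ln 2 / λ, so λ = ln 2 / 11.2 = 0.0619.

λ ≈ 0.0619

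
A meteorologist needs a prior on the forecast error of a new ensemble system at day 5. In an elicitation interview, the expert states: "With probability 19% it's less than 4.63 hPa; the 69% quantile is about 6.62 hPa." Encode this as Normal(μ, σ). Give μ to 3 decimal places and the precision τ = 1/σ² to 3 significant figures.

The p-quantile of Normal(μ,σ) is μ + z_p·σ, with z_{0.19} = -0.8779 and z_{0.69} = 0.4959.
Eliminate σ: μ = (z₂·x₁ − z₁·x₂)/(z₂ − z₁) = (0.4959·4.63 − (-0.8779)·6.62)/1.374 = 5.902.
Then σ = (x₂ − x₁)/(z₂ − z₁) = (6.62 − 4.63)/1.374 = 1.449.
Precision τ = 1/σ² = 1/1.449² = 0.477.

μ = 5.902, τ = 0.477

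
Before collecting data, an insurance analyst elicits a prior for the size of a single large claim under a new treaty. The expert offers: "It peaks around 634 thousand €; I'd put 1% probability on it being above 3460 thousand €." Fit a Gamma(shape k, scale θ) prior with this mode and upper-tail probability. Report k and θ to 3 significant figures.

k ≈ 2.33, θ ≈ 478

Gamma(k,θ) with k>1 has mode (k−1)θ, so θ = 634/(k−1).
Need P(X < 3460) = 0.99 with θ tied to k this way. Start at k = 2, θ = 634: P(X<3460) ≈ 0.972.
Too low — raise k to concentrate. Iterating converges to k ≈ 2.33.
Then θ = 634/(2.33−1) ≈ 478.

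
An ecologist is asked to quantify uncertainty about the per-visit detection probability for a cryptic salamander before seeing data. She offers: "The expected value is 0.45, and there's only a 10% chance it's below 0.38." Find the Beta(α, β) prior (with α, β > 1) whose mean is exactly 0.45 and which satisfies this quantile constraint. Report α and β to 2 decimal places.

α ≈ 36.90, β ≈ 45.10

With mean 0.45 fixed, write α = 0.45s, β = 0.55s where s = α+β.
Need P(θ < 0.38) = 0.1 under Beta(0.45s, 0.55s). Normal approximation: (q−m)/√(m(1−m)/s) ≈ z_{0.1} = -1.28, so s ≈ 0.45·0.55·(-1.28)²/(0.38−0.45)² = 83.0.
At s = 83.0: P(θ<0.38) ≈ 0.099. Adjusting to match 0.1 gives s ≈ 81.99.
So α = 0.45·81.99 ≈ 36.90, β = 0.55·81.99 ≈ 45.10.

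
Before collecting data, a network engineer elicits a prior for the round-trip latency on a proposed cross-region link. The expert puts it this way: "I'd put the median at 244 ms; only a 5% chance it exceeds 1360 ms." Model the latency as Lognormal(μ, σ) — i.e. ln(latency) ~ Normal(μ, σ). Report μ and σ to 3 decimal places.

If T ~ Lognormal(μ,σ) then ln T ~ Normal(μ,σ), so the p-quantile of ln T is μ + z_p·σ.
ln(244) = 5.497 and ln(1360) = 7.215; z_{0.5} = 0, z_{0.95} = 1.645.
σ = (7.215 − 5.497)/(1.645 − (0)) = 1.045.
μ = 5.497 − (0)·1.045 = 5.497.

μ ≈ 5.497, σ ≈ 1.045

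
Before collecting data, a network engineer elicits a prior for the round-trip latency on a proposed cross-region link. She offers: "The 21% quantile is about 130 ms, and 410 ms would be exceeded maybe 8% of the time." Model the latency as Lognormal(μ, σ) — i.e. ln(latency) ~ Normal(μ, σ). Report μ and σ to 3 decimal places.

μ ≈ 5.286, σ ≈ 0.519

If T ~ Lognormal(μ,σ) then ln T ~ Normal(μ,σ), so the p-quantile of ln T is μ + z_p·σ.
ln(130) = 4.868 and ln(410) = 6.016; z_{0.21} = -0.8064, z_{0.92} = 1.405.
σ = (6.016 − 4.868)/(1.405 − (-0.8064)) = 0.519.
μ = 4.868 − (-0.8064)·0.519 = 5.286.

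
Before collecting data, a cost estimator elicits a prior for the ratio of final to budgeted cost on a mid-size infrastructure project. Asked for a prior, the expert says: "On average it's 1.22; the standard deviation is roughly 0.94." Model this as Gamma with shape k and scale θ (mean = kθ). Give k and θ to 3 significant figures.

For Gamma(k, scale θ): mean = kθ, variance = kθ², so CV = 1/√k.
CV = SD/mean = 0.94/1.22 = 0.7705, hence k = 1/CV² = 1.68.
Then θ = mean/k = 1.22/1.68 = 0.724.

k ≈ 1.68, θ ≈ 0.724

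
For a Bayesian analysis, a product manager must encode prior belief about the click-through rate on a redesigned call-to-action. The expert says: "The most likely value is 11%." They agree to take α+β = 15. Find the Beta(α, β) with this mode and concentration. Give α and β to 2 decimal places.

α = 2.43, β = 12.57

For α,β > 1 the Beta mode is (α−1)/(α+β−2). With α+β = 15, the mode is (α−1)/13.
Set (α−1)/13 = 0.11 → α = 1 + 0.11·13 = 2.43.
β = 15 − α = 12.57.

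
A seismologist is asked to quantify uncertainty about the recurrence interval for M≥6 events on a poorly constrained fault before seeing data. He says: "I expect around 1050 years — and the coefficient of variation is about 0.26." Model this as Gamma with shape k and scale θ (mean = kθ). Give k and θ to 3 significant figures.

For Gamma(k, scale θ): mean = kθ, variance = kθ², so CV = 1/√k.
CV = 0.26, hence k = 1/CV² = 14.8.
Then θ = mean/k = 1050/14.8 = 71.

k ≈ 14.8, θ ≈ 71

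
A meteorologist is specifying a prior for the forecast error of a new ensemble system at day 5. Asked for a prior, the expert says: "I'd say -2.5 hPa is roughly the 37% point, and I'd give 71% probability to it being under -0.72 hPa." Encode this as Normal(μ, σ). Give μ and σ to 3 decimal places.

For Normal(μ,σ), the p-quantile is μ + z_p·σ. Here z_{0.37} = -0.3319, z_{0.71} = 0.5534.
So -2.5 = μ − 0.3319σ and -0.72 = μ + 0.5534σ.
Subtracting: σ = (-0.72 − -2.5)/(0.5534 − (-0.3319)) = 2.011.
Then μ = -2.5 − (-0.3319)·2.011 = -1.833.

μ = -1.833, σ = 2.011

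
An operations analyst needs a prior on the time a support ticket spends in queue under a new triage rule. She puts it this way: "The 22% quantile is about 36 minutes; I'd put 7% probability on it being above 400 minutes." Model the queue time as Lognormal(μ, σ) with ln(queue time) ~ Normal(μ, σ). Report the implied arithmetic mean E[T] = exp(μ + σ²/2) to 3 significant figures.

E[T] ≈ 146 minutes

If T ~ Lognormal(μ,σ) then ln T ~ Normal(μ,σ), so the p-quantile of ln T is μ + z_p·σ.
ln(36) = 3.584 and ln(400) = 5.991; z_{0.22} = -0.7722, z_{0.93} = 1.476.
σ = (5.991 − 3.584)/(1.476 − (-0.7722)) = 1.071.
μ = 3.584 − (-0.7722)·1.071 = 4.411.
E[T] = exp(μ + σ²/2) = exp(4.411 + 0.5737) = 146 minutes.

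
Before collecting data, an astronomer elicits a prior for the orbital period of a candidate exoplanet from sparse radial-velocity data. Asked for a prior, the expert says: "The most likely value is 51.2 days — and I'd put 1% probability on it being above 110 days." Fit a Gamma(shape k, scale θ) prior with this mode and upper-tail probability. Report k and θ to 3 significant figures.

k ≈ 9.28, θ ≈ 6.18

Gamma(k,θ) with k>1 has mode (k−1)θ, so θ = 51.2/(k−1).
Need P(X < 110) = 0.99 with θ tied to k this way. Start at k = 2, θ = 51.2: P(X<110) ≈ 0.633.
Too low — raise k to concentrate. Iterating converges to k ≈ 9.28.
Then θ = 51.2/(9.28−1) ≈ 6.18.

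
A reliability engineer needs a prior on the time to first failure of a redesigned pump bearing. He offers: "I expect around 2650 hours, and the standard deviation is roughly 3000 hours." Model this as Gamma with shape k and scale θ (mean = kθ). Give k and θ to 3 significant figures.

k ≈ 0.78, θ ≈ 3400

For Gamma(k, scale θ): mean = kθ, variance = kθ², so CV = 1/√k.
CV = SD/mean = 3000/2650 = 1.132, hence k = 1/CV² = 0.78.
Then θ = mean/k = 2650/0.78 = 3400.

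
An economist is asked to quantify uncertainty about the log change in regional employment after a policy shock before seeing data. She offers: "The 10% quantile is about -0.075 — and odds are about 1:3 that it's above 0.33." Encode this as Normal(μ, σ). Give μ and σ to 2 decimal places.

μ = 0.19, σ = 0.21

For Normal(μ,σ), the p-quantile is μ + z_p·σ. Here z_{0.1} = -1.282, z_{0.75} = 0.6745.
So -0.075 = μ − 1.282σ and 0.33 = μ + 0.6745σ.
Subtracting: σ = (0.33 − -0.075)/(0.6745 − (-1.282)) = 0.21.
Then μ = -0.075 − (-1.282)·0.21 = 0.19.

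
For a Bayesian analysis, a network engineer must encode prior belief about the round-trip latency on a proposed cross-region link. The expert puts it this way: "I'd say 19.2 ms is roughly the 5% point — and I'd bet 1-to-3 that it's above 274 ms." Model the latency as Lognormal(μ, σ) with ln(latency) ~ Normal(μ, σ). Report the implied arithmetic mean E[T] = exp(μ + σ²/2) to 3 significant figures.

If T ~ Lognormal(μ,σ) then ln T ~ Normal(μ,σ), so the p-quantile of ln T is μ + z_p·σ.
ln(19.2) = 2.955 and ln(274) = 5.613; z_{0.05} = -1.645, z_{0.75} = 0.6745.
σ = (5.613 − 2.955)/(0.6745 − (-1.645)) = 1.146.
μ = 2.955 − (-1.645)·1.146 = 4.840.
E[T] = exp(μ + σ²/2) = exp(4.840 + 0.6568) = 244 ms.

E[T] ≈ 244 ms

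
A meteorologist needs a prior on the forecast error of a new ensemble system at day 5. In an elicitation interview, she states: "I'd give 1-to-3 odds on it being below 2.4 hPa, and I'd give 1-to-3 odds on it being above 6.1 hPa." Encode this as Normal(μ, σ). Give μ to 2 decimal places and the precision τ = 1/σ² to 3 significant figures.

The p-quantile of Normal(μ,σ) is μ + z_p·σ, with z_{0.25} = -0.6745 and z_{0.75} = 0.6745.
Eliminate σ: μ = (z₂·x₁ − z₁·x₂)/(z₂ − z₁) = (0.6745·2.4 − (-0.6745)·6.1)/1.349 = 4.25.
Then σ = (x₂ − x₁)/(z₂ − z₁) = (6.1 − 2.4)/1.349 = 2.74.
Precision τ = 1/σ² = 1/2.743² = 0.133.

μ = 4.25, τ = 0.133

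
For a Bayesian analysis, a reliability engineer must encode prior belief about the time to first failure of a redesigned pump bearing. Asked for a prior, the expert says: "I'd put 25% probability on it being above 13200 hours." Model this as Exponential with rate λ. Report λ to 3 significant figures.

λ ≈ 0.000105

P(T > 13200.0) = e^(−λ·13200.0) = 0.25, so λ = −ln(0.25)/13200.0 = 0.000105.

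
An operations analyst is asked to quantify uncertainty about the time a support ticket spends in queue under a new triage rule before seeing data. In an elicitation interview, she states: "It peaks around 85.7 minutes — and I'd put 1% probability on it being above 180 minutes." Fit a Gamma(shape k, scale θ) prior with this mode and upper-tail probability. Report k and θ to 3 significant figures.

k ≈ 9.84, θ ≈ 9.7

Gamma(k,θ) with k>1 has mode (k−1)θ, so θ = 85.7/(k−1).
Need P(X < 180) = 0.99 with θ tied to k this way. Start at k = 2, θ = 85.7: P(X<180) ≈ 0.620.
Too low — raise k to concentrate. Iterating converges to k ≈ 9.84.
Then θ = 85.7/(9.84−1) ≈ 9.7.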